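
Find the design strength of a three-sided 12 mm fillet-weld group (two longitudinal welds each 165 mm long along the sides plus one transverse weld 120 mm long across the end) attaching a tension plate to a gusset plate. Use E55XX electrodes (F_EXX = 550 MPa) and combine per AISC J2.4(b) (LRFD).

t_e = 0.707 × 12 = 8.484 mm.
R_nwl = 0.6 × 550 × 8.484 × 330 × 10⁻³ = 923.9 kN (longitudinal, 2 welds).
R_nwt = 0.6 × 550 × 8.484 × 120 × 10⁻³ = 336 kN (transverse, base value).
(i) R_nwl + R_nwt = 1260 kN; (ii) 0.85 R_nwl + 1.5 R_nwt = 1289 kN.
R_n = max = 1289 kN [governs: (ii)]; φR_n = 967 kN.

φR_n ≈ 967 kN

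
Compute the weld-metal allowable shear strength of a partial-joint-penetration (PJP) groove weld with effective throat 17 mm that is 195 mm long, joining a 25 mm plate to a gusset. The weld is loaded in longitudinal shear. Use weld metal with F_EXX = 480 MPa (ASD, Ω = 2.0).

Effective throat (given) t_e = 17 mm.
A_we = 17 × 195 = 3315 mm².
F_nw = 0.6 F_EXX = 288 MPa.
R_n/Ω = (288 × 3315) / 2.0 × 10⁻³ = 477.4 kN.

R_n/Ω ≈ 477 kN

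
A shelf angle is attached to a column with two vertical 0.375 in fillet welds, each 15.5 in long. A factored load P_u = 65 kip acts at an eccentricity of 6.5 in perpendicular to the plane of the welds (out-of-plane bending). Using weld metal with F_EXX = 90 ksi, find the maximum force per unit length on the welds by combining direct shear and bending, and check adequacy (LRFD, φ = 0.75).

L_w = 2 × 15.5 = 31 in; section modulus (unit throat) S = 2 × L²/6 = 80.08 in².
Direct shear f_v = P/L_w = 65/31 = 2.097 kip/in.
Moment M = P × e = 65 × 6.5 = 422.5 kip·in; bending f_b = M/S = 5.276 kip/in.
f_max = √(f_v² + f_b²) = √(2.097² + 5.276²) = 5.677 kip/in.
φr_n = 0.75 × 0.6 × 90 × (0.707 × 0.375) = 10.74 kip/in → adequate.

f_max ≈ 5.68 kip/in; adequate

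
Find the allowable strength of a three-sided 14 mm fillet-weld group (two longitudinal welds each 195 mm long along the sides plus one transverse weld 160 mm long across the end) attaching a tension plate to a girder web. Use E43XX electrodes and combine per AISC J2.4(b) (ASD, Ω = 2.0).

R_n/Ω ≈ 730 kN

E43XX → F_EXX = 430 MPa.
t_e = 0.707 × 14 = 9.898 mm.
R_nwl = 0.6 × 430 × 9.898 × 390 × 10⁻³ = 995.9 kN (longitudinal, 2 welds).
R_nwt = 0.6 × 430 × 9.898 × 160 × 10⁻³ = 408.6 kN (transverse, base value).
(i) R_nwl + R_nwt = 1405 kN; (ii) 0.85 R_nwl + 1.5 R_nwt = 1459 kN.
R_n = max = 1459 kN [governs: (ii)]; R_n/Ω = 729.7 kN.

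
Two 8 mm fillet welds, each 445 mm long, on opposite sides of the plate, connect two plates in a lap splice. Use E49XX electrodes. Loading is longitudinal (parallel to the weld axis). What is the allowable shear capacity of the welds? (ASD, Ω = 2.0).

R_n/Ω ≈ 740 kN

E49XX → F_EXX = 490 MPa.
Effective throat t_e = 0.707 × 8 = 5.656 mm.
Total length L = 890 mm; A_we = 5.656 × 890 = 5034 mm².
F_nw = 0.6 F_EXX = 0.6 × 490 = 294 MPa.
R_n = 294 × 5034 × 10⁻³ = 1480 kN; R_n/Ω = 1480/2.0 = 740 kN.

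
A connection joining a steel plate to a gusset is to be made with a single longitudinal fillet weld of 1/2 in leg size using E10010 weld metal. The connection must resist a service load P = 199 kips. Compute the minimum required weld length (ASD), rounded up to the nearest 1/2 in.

L = 19 in

E100XX → F_EXX = 100 ksi.
Throat t_e = 0.707 × 0.5 = 0.3535 in.
r_n/Ω = (0.6 × 100 × 0.3535) / 2.0 = 10.6 kip/in.
L_req = P / (r_n/Ω) = 199 / 10.6 = 18.76 in total.
Round up → use L = 19 in.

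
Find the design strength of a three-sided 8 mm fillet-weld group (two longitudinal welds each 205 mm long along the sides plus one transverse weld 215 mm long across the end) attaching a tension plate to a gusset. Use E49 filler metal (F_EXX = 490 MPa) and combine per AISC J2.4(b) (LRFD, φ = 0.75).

φR_n ≈ 837 kN

t_e = 0.707 × 8 = 5.656 mm.
R_nwl = 0.6 × 490 × 5.656 × 410 × 10⁻³ = 681.8 kN (longitudinal, 2 welds).
R_nwt = 0.6 × 490 × 5.656 × 215 × 10⁻³ = 357.5 kN (transverse, base value).
(i) R_nwl + R_nwt = 1039 kN; (ii) 0.85 R_nwl + 1.5 R_nwt = 1116 kN.
R_n = max = 1116 kN [governs: (ii)]; φR_n = 836.8 kN.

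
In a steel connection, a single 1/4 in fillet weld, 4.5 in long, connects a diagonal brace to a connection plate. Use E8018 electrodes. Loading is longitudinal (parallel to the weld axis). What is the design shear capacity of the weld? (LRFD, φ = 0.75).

φR_n ≈ 28.6 kip

E80XX → F_EXX = 80 ksi.
Effective throat t_e = 0.707 × 0.25 = 0.1767 in.
Total length L = 4.5 in; A_we = 0.1767 × 4.5 = 0.7954 in².
F_nw = 0.6 F_EXX = 0.6 × 80 = 48 ksi.
φR_n = 0.75 × 48 × 0.7954 = 28.63 kip.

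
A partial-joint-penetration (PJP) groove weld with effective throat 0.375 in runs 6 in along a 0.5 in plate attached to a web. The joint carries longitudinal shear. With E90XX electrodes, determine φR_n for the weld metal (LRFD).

E90XX → F_EXX = 90 ksi.
Effective throat (given) t_e = 0.375 in.
A_we = 0.375 × 6 = 2.25 in².
F_nw = 0.6 F_EXX = 54 ksi.
φR_n = 0.75 × 54 × 2.25 = 91.12 kips.

φR_n ≈ 91.1 kips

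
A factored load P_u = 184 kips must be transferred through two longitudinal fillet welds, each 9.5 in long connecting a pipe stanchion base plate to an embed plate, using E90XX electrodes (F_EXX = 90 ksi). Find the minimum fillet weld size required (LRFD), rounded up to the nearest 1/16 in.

w = 3/8 in

Total weld length L = 19 in.
Required throat t_e = P_u / (φ × 0.6 F_EXX × L) = 184 / (0.75 × 0.6 × 90 × 19) = 0.2391 in.
Required leg w = t_e / 0.707 = 0.3382 in → use 3/8 in.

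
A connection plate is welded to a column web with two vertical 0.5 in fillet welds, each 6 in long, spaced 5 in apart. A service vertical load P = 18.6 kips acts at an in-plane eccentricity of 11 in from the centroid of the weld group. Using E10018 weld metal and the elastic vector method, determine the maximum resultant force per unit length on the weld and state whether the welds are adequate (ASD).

E100XX → F_EXX = 100 ksi.
Total weld length L_w = 12 in. Treat welds as unit-width lines.
Polar moment about centroid: J = 2[d³/12 + d(b/2)²] = 2[6³/12 + 6×2.5²] = 111 in³.
Direct shear f_v = P/L_w = 18.6 / 12 = 1.55 kip/in (vertical).
Torsion M = P·e = 18.6 × 11 = 204.6 kip·in.
Critical point at (x, y) = (2.5, 3) from centroid. f_tx = M·y/J = 5.53 kip/in; f_ty = M·x/J = 4.608 kip/in.
Resultant f_max = √[f_tx² + (f_v + f_ty)²] = √[5.53² + (1.55 + 4.608)²] = 8.276 kip/in.
Capacity per unit length: r_n/Ω = (1/2.0) × 0.6 × 100 × (0.707 × 0.5) = 10.6 kip/in.
8.276 ≤ 10.6 → adequate.

f_max ≈ 8.28 kip/in; adequate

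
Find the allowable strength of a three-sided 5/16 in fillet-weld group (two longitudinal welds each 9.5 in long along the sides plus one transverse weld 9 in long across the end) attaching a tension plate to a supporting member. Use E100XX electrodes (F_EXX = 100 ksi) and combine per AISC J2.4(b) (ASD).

t_e = 0.707 × 0.3125 = 0.2209 in.
R_nwl = 0.6 × 100 × 0.2209 × 19 = 251.9 kip (longitudinal, 2 welds).
R_nwt = 0.6 × 100 × 0.2209 × 9 = 119.3 kip (transverse, base value).
(i) R_nwl + R_nwt = 371.2 kip; (ii) 0.85 R_nwl + 1.5 R_nwt = 393 kip.
R_n = max = 393 kip [governs: (ii)]; R_n/Ω = 196.5 kip.

R_n/Ω ≈ 197 kip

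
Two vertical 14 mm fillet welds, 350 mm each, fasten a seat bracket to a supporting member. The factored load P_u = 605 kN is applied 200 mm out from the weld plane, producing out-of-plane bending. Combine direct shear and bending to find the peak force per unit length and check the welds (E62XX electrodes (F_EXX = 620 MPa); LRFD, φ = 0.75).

f_max ≈ 3090 N/mm; NOT adequate

L_w = 2 × 350 = 700 mm; section modulus (unit throat) S = 2 × L²/6 = 40830 mm².
Direct shear f_v = P/L_w = 605×10³/700 = 864.3 N/mm.
Moment M = P × e = 605×10³ × 200 = 121000000 N·mm; bending f_b = M/S = 2963 N/mm.
f_max = √(f_v² + f_b²) = √(864.3² + 2963²) = 3087 N/mm.
φr_n = 0.75 × 0.6 × 620 × (0.707 × 14) = 2762 N/mm → NOT adequate.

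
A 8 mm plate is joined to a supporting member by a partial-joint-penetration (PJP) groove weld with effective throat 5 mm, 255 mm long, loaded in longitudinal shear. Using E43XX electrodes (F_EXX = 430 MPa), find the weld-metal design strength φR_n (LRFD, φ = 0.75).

φR_n ≈ 247 kN

Effective throat (given) t_e = 5 mm.
A_we = 5 × 255 = 1275 mm².
F_nw = 0.6 F_EXX = 258 MPa.
φR_n = 0.75 × 258 × 1275 × 10⁻³ = 246.7 kN.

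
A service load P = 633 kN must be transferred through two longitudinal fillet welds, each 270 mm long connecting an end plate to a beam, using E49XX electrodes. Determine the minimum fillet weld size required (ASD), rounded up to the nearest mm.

w = 12 mm

E49XX → F_EXX = 490 MPa.
Total weld length L = 540 mm.
Required throat t_e = P × Ω / (0.6 F_EXX × L) = 633 × 2.0 / (0.6 × 490 × 540 × 10⁻³) = 7.974 mm.
Required leg w = t_e / 0.707 = 11.28 mm → use 12 mm.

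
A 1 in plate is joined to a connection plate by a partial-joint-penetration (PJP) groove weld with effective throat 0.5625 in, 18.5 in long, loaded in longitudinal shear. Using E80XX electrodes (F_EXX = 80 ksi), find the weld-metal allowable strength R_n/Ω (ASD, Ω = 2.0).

Effective throat (given) t_e = 0.5625 in.
A_we = 0.5625 × 18.5 = 10.41 in².
F_nw = 0.6 F_EXX = 48 ksi.
R_n/Ω = (48 × 10.41) / 2.0 = 249.8 kip.

R_n/Ω ≈ 250 kip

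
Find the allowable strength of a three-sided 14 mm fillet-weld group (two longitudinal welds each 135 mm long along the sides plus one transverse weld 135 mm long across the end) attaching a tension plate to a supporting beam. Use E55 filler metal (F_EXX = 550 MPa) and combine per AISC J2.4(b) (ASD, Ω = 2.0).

R_n/Ω ≈ 706 kN

t_e = 0.707 × 14 = 9.898 mm.
R_nwl = 0.6 × 550 × 9.898 × 270 × 10⁻³ = 881.9 kN (longitudinal, 2 welds).
R_nwt = 0.6 × 550 × 9.898 × 135 × 10⁻³ = 441 kN (transverse, base value).
(i) R_nwl + R_nwt = 1323 kN; (ii) 0.85 R_nwl + 1.5 R_nwt = 1411 kN.
R_n = max = 1411 kN [governs: (ii)]; R_n/Ω = 705.5 kN.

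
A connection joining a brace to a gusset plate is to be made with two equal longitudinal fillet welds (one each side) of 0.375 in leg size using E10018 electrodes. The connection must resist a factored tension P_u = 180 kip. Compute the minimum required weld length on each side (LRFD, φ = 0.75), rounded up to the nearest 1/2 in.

E100XX → F_EXX = 100 ksi.
Throat t_e = 0.707 × 0.375 = 0.2651 in.
φr_n = 0.75 × 0.6 × 100 × 0.2651 = 11.93 kip/in.
L_req = P_u / φr_n = 180 / 11.93 = 15.09 in total.
Per side: 15.09 / 2 = 7.544 in.
Round up → use L = 8 in on each side.

L = 8 in on each side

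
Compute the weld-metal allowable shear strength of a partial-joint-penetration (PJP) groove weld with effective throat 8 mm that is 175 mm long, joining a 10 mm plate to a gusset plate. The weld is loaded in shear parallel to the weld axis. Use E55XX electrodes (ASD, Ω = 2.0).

E55XX → F_EXX = 550 MPa.
Effective throat (given) t_e = 8 mm.
A_we = 8 × 175 = 1400 mm².
F_nw = 0.6 F_EXX = 330 MPa.
R_n/Ω = (330 × 1400) / 2.0 × 10⁻³ = 231 kN.

R_n/Ω ≈ 231 kN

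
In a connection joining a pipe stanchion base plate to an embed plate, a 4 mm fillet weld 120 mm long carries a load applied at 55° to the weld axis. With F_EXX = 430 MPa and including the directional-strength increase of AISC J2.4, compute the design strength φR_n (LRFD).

φR_n ≈ 90 kN

t_e = 0.707 × 4 = 2.828 mm; A_we = 2.828 × 120 = 339.4 mm².
Directional factor: 1.0 + 0.5 sin^1.5(55°) = 1.371.
F_nw = 0.6 × 430 × 1.371 = 353.6 MPa.
φR_n = 0.75 × 353.6 × 339.4 × 10⁻³ = 90.01 kN.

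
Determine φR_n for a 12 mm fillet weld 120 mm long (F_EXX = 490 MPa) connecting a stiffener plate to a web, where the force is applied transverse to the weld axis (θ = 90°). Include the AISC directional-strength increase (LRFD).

t_e = 0.707 × 12 = 8.484 mm; A_we = 8.484 × 120 = 1018 mm².
Directional factor: 1.0 + 0.5 sin^1.5(90°) = 1.5.
F_nw = 0.6 × 490 × 1.5 = 441 MPa.
φR_n = 0.75 × 441 × 1018 × 10⁻³ = 336.7 kN.

φR_n ≈ 337 kN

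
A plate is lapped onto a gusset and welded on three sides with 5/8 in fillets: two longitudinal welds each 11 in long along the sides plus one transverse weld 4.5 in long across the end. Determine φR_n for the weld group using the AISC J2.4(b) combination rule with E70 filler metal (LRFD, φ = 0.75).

E70XX → F_EXX = 70 ksi.
t_e = 0.707 × 0.625 = 0.4419 in.
R_nwl = 0.6 × 70 × 0.4419 × 22 = 408.3 kips (longitudinal, 2 welds).
R_nwt = 0.6 × 70 × 0.4419 × 4.5 = 83.51 kips (transverse, base value).
(i) R_nwl + R_nwt = 491.8 kips; (ii) 0.85 R_nwl + 1.5 R_nwt = 472.3 kips.
R_n = max = 491.8 kips [governs: (i)]; φR_n = 368.9 kips.

φR_n ≈ 369 kips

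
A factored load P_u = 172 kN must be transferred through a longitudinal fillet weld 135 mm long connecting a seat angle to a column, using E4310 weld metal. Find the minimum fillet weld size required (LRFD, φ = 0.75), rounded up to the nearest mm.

E43XX → F_EXX = 430 MPa.
Total weld length L = 135 mm.
Required throat t_e = P_u / (φ × 0.6 F_EXX × L) = 172 / (0.75 × 0.6 × 430 × 135 × 10⁻³) = 6.584 mm.
Required leg w = t_e / 0.707 = 9.313 mm → use 10 mm.

w = 10 mm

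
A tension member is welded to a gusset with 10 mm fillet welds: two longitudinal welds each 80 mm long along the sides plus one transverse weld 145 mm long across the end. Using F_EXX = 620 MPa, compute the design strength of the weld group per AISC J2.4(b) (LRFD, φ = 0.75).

φR_n ≈ 697 kN

t_e = 0.707 × 10 = 7.07 mm.
R_nwl = 0.6 × 620 × 7.07 × 160 × 10⁻³ = 420.8 kN (longitudinal, 2 welds).
R_nwt = 0.6 × 620 × 7.07 × 145 × 10⁻³ = 381.4 kN (transverse, base value).
(i) R_nwl + R_nwt = 802.2 kN; (ii) 0.85 R_nwl + 1.5 R_nwt = 929.7 kN.
R_n = max = 929.7 kN [governs: (ii)]; φR_n = 697.3 kN.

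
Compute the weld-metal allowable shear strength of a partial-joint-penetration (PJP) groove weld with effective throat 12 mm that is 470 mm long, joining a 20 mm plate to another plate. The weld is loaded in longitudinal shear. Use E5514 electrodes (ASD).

R_n/Ω ≈ 931 kN

E55XX → F_EXX = 550 MPa.
Effective throat (given) t_e = 12 mm.
A_we = 12 × 470 = 5640 mm².
F_nw = 0.6 F_EXX = 330 MPa.
R_n/Ω = (330 × 5640) / 2.0 × 10⁻³ = 930.6 kN.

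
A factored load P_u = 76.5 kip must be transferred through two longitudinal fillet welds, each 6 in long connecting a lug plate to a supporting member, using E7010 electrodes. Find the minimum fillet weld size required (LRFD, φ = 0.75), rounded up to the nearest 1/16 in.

E70XX → F_EXX = 70 ksi.
Total weld length L = 12 in.
Required throat t_e = P_u / (φ × 0.6 F_EXX × L) = 76.5 / (0.75 × 0.6 × 70 × 12) = 0.2024 in.
Required leg w = t_e / 0.707 = 0.2863 in → use 5/16 in.

w = 5/16 in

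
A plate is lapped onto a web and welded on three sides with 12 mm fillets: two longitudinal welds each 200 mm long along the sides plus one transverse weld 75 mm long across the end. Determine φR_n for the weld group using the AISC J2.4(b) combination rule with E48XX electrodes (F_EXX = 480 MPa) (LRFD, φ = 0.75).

t_e = 0.707 × 12 = 8.484 mm.
R_nwl = 0.6 × 480 × 8.484 × 400 × 10⁻³ = 977.4 kN (longitudinal, 2 welds).
R_nwt = 0.6 × 480 × 8.484 × 75 × 10⁻³ = 183.3 kN (transverse, base value).
(i) R_nwl + R_nwt = 1161 kN; (ii) 0.85 R_nwl + 1.5 R_nwt = 1106 kN.
R_n = max = 1161 kN [governs: (i)]; φR_n = 870.5 kN.

φR_n ≈ 870 kN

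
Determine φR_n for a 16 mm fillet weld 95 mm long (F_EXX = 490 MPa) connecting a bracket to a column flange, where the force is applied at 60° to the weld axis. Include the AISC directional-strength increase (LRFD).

φR_n ≈ 332 kN

t_e = 0.707 × 16 = 11.31 mm; A_we = 11.31 × 95 = 1075 mm².
Directional factor: 1.0 + 0.5 sin^1.5(60°) = 1.403.
F_nw = 0.6 × 490 × 1.403 = 412.5 MPa.
φR_n = 0.75 × 412.5 × 1075 × 10⁻³ = 332.4 kN.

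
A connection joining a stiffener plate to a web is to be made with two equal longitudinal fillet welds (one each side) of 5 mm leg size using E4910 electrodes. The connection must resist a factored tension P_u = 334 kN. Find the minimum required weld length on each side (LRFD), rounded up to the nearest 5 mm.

L = 215 mm on each side

E49XX → F_EXX = 490 MPa.
Throat t_e = 0.707 × 5 = 3.535 mm.
φr_n = 0.75 × 0.6 × 490 × 3.535 × 10⁻³ = 0.7795 kN/mm.
L_req = P_u / φr_n = 334 / 0.7795 = 428.5 mm total.
Per side: 428.5 / 2 = 214.2 mm.
Round up → use L = 215 mm on each side.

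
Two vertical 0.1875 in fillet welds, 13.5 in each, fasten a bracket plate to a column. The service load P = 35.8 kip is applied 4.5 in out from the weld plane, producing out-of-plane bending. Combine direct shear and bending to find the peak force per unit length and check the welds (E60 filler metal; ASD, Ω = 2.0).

E60XX → F_EXX = 60 ksi.
L_w = 2 × 13.5 = 27 in; section modulus (unit throat) S = 2 × L²/6 = 60.75 in².
Direct shear f_v = P/L_w = 35.8/27 = 1.326 kip/in.
Moment M = P × e = 35.8 × 4.5 = 161.1 kip·in; bending f_b = M/S = 2.652 kip/in.
f_max = √(f_v² + f_b²) = √(1.326² + 2.652²) = 2.965 kip/in.
r_n/Ω = (1/2.0) × 0.6 × 60 × (0.707 × 0.1875) = 2.386 kip/in → NOT adequate.

f_max ≈ 2.96 kip/in; NOT adequate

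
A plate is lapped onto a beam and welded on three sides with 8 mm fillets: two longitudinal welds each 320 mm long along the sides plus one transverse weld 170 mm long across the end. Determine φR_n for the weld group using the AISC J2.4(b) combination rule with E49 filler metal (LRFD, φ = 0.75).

φR_n ≈ 1010 kN

E49XX → F_EXX = 490 MPa.
t_e = 0.707 × 8 = 5.656 mm.
R_nwl = 0.6 × 490 × 5.656 × 640 × 10⁻³ = 1064 kN (longitudinal, 2 welds).
R_nwt = 0.6 × 490 × 5.656 × 170 × 10⁻³ = 282.7 kN (transverse, base value).
(i) R_nwl + R_nwt = 1347 kN; (ii) 0.85 R_nwl + 1.5 R_nwt = 1329 kN.
R_n = max = 1347 kN [governs: (i)]; φR_n = 1010 kN.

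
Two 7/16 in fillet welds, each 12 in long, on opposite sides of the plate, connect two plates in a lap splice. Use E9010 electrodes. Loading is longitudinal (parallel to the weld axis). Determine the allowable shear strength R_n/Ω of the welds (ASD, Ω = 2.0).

E90XX → F_EXX = 90 ksi.
Effective throat t_e = 0.707 × 0.4375 = 0.3093 in.
Total length L = 24 in; A_we = 0.3093 × 24 = 7.423 in².
F_nw = 0.6 F_EXX = 0.6 × 90 = 54 ksi.
R_n = 54 × 7.423 = 400.9 kip; R_n/Ω = 400.9/2.0 = 200.4 kip.

R_n/Ω ≈ 200 kip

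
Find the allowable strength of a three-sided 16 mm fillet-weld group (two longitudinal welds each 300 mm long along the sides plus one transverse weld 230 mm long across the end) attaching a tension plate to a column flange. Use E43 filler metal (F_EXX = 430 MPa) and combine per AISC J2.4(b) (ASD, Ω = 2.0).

t_e = 0.707 × 16 = 11.31 mm.
R_nwl = 0.6 × 430 × 11.31 × 600 × 10⁻³ = 1751 kN (longitudinal, 2 welds).
R_nwt = 0.6 × 430 × 11.31 × 230 × 10⁻³ = 671.3 kN (transverse, base value).
(i) R_nwl + R_nwt = 2422 kN; (ii) 0.85 R_nwl + 1.5 R_nwt = 2495 kN.
R_n = max = 2495 kN [governs: (ii)]; R_n/Ω = 1248 kN.

R_n/Ω ≈ 1250 kN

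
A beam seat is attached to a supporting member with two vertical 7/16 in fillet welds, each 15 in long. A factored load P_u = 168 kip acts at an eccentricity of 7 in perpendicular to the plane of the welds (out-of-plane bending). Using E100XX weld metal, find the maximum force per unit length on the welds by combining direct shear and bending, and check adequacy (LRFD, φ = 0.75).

f_max ≈ 16.6 kip/in; NOT adequate

E100XX → F_EXX = 100 ksi.
L_w = 2 × 15 = 30 in; section modulus (unit throat) S = 2 × L²/6 = 75 in².
Direct shear f_v = P/L_w = 168/30 = 5.6 kip/in.
Moment M = P × e = 168 × 7 = 1176 kip·in; bending f_b = M/S = 15.68 kip/in.
f_max = √(f_v² + f_b²) = √(5.6² + 15.68²) = 16.65 kip/in.
φr_n = 0.75 × 0.6 × 100 × (0.707 × 0.4375) = 13.92 kip/in → NOT adequate.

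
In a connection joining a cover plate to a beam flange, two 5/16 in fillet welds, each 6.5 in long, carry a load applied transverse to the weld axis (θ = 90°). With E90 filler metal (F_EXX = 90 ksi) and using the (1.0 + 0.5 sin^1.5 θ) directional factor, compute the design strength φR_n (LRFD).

φR_n ≈ 174 kips

t_e = 0.707 × 0.3125 = 0.2209 in; A_we = 0.2209 × 13 = 2.872 in².
Directional factor: 1.0 + 0.5 sin^1.5(90°) = 1.5.
F_nw = 0.6 × 90 × 1.5 = 81 ksi.
φR_n = 0.75 × 81 × 2.872 = 174.5 kips.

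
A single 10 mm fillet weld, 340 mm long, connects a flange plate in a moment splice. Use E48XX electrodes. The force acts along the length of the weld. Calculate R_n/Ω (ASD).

R_n/Ω ≈ 346 kN

E48XX → F_EXX = 480 MPa.
Effective throat t_e = 0.707 × 10 = 7.07 mm.
Total length L = 340 mm; A_we = 7.07 × 340 = 2404 mm².
F_nw = 0.6 F_EXX = 0.6 × 480 = 288 MPa.
R_n = 288 × 2404 × 10⁻³ = 692.3 kN; R_n/Ω = 692.3/2.0 = 346.1 kN.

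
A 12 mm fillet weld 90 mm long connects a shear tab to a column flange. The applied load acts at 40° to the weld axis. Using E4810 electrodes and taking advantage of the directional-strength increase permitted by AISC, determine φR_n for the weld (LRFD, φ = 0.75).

φR_n ≈ 207 kN

E48XX → F_EXX = 480 MPa.
t_e = 0.707 × 12 = 8.484 mm; A_we = 8.484 × 90 = 763.6 mm².
Directional factor: 1.0 + 0.5 sin^1.5(40°) = 1.258.
F_nw = 0.6 × 480 × 1.258 = 362.2 MPa.
φR_n = 0.75 × 362.2 × 763.6 × 10⁻³ = 207.4 kN.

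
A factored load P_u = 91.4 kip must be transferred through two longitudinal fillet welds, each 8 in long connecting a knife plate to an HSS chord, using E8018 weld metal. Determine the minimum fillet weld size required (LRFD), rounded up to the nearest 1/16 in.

E80XX → F_EXX = 80 ksi.
Total weld length L = 16 in.
Required throat t_e = P_u / (φ × 0.6 F_EXX × L) = 91.4 / (0.75 × 0.6 × 80 × 16) = 0.1587 in.
Required leg w = t_e / 0.707 = 0.2244 in → use 1/4 in.

w = 1/4 in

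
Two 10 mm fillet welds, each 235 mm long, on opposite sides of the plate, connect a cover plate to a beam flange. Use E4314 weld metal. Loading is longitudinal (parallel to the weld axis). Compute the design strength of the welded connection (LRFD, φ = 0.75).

E43XX → F_EXX = 430 MPa.
Effective throat t_e = 0.707 × 10 = 7.07 mm.
Total length L = 470 mm; A_we = 7.07 × 470 = 3323 mm².
F_nw = 0.6 F_EXX = 0.6 × 430 = 258 MPa.
φR_n = 0.75 × 258 × 3323 × 10⁻³ = 643 kN.

φR_n ≈ 643 kN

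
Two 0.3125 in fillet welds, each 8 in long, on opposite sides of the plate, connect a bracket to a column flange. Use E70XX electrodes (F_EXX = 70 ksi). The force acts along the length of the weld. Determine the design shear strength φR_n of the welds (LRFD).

φR_n ≈ 111 kips

Effective throat t_e = 0.707 × 0.3125 = 0.2209 in.
Total length L = 16 in; A_we = 0.2209 × 16 = 3.535 in².
F_nw = 0.6 F_EXX = 0.6 × 70 = 42 ksi.
φR_n = 0.75 × 42 × 3.535 = 111.4 kips.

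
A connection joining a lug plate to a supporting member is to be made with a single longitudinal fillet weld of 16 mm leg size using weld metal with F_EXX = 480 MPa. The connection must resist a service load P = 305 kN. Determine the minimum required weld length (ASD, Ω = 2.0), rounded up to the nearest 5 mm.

L = 190 mm

Throat t_e = 0.707 × 16 = 11.31 mm.
r_n/Ω = (0.6 × 480 × 11.31) / 2.0 = 1629 N/mm = 1.629 kN/mm.
L_req = P / (r_n/Ω) = 305 / 1.629 = 187.2 mm total.
Round up → use L = 190 mm.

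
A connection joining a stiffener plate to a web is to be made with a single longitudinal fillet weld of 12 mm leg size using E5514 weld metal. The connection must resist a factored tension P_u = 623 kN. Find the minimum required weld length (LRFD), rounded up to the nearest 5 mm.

E55XX → F_EXX = 550 MPa.
Throat t_e = 0.707 × 12 = 8.484 mm.
φr_n = 0.75 × 0.6 × 550 × 8.484 × 10⁻³ = 2.1 kN/mm.
L_req = P_u / φr_n = 623 / 2.1 = 296.7 mm total.
Round up → use L = 300 mm.

L = 300 mm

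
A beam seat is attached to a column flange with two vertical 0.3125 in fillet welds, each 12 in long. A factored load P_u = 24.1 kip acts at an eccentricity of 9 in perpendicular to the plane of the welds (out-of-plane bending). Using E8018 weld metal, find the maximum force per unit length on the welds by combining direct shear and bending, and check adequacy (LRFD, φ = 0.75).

E80XX → F_EXX = 80 ksi.
L_w = 2 × 12 = 24 in; section modulus (unit throat) S = 2 × L²/6 = 48 in².
Direct shear f_v = P/L_w = 24.1/24 = 1.004 kip/in.
Moment M = P × e = 24.1 × 9 = 216.9 kip·in; bending f_b = M/S = 4.519 kip/in.
f_max = √(f_v² + f_b²) = √(1.004² + 4.519²) = 4.629 kip/in.
φr_n = 0.75 × 0.6 × 80 × (0.707 × 0.3125) = 7.954 kip/in → adequate.

f_max ≈ 4.63 kip/in; adequate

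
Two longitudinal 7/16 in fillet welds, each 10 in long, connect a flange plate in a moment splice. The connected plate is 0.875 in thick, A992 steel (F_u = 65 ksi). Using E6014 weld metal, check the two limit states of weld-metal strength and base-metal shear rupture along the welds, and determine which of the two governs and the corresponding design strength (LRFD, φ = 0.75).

E60XX → F_EXX = 60 ksi.
t_e = 0.707 × 0.4375 = 0.3093 in; L = 20 in.
Weld metal: φR_n = 0.75 × 0.6 × 60 × 0.3093 × 20 = 167 kip.
Base metal (shear rupture): φR_n = 0.75 × 0.6 × 65 × 0.875 × 20 = 511.9 kip.
Governing: weld metal.

φR_n ≈ 167 kip (weld metal governs)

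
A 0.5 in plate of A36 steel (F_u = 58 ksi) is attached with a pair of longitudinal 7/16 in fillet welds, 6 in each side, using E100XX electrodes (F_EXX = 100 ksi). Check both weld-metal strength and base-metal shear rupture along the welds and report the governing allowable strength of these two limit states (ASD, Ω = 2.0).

R_n/Ω ≈ 104 kip (base-metal shear rupture governs)

t_e = 0.707 × 0.4375 = 0.3093 in; L = 12 in.
Weld metal: R_n/Ω = (1/2.0) × 0.6 × 100 × 0.3093 × 12 = 111.4 kip.
Base metal (shear rupture): R_n/Ω = (1/2.0) × 0.6 × 58 × 0.5 × 12 = 104.4 kip.
Governing: base-metal shear rupture.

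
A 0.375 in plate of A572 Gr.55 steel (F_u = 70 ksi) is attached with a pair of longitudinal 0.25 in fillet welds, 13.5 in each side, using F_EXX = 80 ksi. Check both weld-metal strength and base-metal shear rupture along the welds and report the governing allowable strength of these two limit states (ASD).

R_n/Ω ≈ 115 kips (weld metal governs)

t_e = 0.707 × 0.25 = 0.1767 in; L = 27 in.
Weld metal: R_n/Ω = (1/2.0) × 0.6 × 80 × 0.1767 × 27 = 114.5 kips.
Base metal (shear rupture): R_n/Ω = (1/2.0) × 0.6 × 70 × 0.375 × 27 = 212.6 kips.
Governing: weld metal.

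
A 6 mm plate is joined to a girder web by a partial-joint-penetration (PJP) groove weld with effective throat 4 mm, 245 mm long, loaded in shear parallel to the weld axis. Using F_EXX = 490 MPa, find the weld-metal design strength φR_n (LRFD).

φR_n ≈ 216 kN

Effective throat (given) t_e = 4 mm.
A_we = 4 × 245 = 980 mm².
F_nw = 0.6 F_EXX = 294 MPa.
φR_n = 0.75 × 294 × 980 × 10⁻³ = 216.1 kN.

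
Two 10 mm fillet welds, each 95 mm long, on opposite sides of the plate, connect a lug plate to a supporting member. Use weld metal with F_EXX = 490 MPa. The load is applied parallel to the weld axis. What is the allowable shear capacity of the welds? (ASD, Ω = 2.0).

R_n/Ω ≈ 197 kN

Effective throat t_e = 0.707 × 10 = 7.07 mm.
Total length L = 190 mm; A_we = 7.07 × 190 = 1343 mm².
F_nw = 0.6 F_EXX = 0.6 × 490 = 294 MPa.
R_n = 294 × 1343 × 10⁻³ = 394.9 kN; R_n/Ω = 394.9/2.0 = 197.5 kN.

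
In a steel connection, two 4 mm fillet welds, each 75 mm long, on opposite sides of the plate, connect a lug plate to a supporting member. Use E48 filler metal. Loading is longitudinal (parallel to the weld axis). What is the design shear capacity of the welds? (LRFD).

E48XX → F_EXX = 480 MPa.
Effective throat t_e = 0.707 × 4 = 2.828 mm.
Total length L = 150 mm; A_we = 2.828 × 150 = 424.2 mm².
F_nw = 0.6 F_EXX = 0.6 × 480 = 288 MPa.
φR_n = 0.75 × 288 × 424.2 × 10⁻³ = 91.63 kN.

φR_n ≈ 91.6 kN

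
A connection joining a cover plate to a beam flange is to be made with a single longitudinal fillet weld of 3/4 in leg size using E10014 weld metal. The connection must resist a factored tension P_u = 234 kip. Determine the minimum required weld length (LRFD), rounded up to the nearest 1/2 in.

E100XX → F_EXX = 100 ksi.
Throat t_e = 0.707 × 0.75 = 0.5302 in.
φr_n = 0.75 × 0.6 × 100 × 0.5302 = 23.86 kip/in.
L_req = P_u / φr_n = 234 / 23.86 = 9.807 in total.
Round up → use L = 10 in.

L = 10 in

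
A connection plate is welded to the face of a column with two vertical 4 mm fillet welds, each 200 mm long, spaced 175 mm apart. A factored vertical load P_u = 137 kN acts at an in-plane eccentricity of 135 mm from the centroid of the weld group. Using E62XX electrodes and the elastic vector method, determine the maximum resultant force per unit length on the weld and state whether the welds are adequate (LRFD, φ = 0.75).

f_max ≈ 826 N/mm; NOT adequate

E62XX → F_EXX = 620 MPa.
Total weld length L_w = 400 mm. Treat welds as unit-width lines.
Polar moment about centroid: J = 2[d³/12 + d(b/2)²] = 2[200³/12 + 200×87.5²] = 4396000 mm³.
Direct shear f_v = P/L_w = 137×10³ / 400 = 342.5 N/mm (vertical).
Torsion M = P·e = 137×10³ × 135 = 18495000 N·mm.
Critical point at (x, y) = (87.5, 100) from centroid. f_tx = M·y/J = 420.7 N/mm; f_ty = M·x/J = 368.1 N/mm.
Resultant f_max = √[f_tx² + (f_v + f_ty)²] = √[420.7² + (342.5 + 368.1)²] = 825.9 N/mm.
Capacity per unit length: φr_n = 0.75 × 0.6 × 620 × (0.707 × 4) = 789 N/mm.
825.9 > 789 → NOT adequate.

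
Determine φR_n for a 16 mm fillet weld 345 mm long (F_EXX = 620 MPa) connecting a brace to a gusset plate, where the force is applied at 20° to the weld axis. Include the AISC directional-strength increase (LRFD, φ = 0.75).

t_e = 0.707 × 16 = 11.31 mm; A_we = 11.31 × 345 = 3903 mm².
Directional factor: 1.0 + 0.5 sin^1.5(20°) = 1.1.
F_nw = 0.6 × 620 × 1.1 = 409.2 MPa.
φR_n = 0.75 × 409.2 × 3903 × 10⁻³ = 1198 kN.

φR_n ≈ 1200 kN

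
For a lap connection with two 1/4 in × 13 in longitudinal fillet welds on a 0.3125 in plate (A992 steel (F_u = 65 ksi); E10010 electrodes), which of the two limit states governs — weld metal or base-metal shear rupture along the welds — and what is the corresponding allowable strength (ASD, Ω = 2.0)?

E100XX → F_EXX = 100 ksi.
t_e = 0.707 × 0.25 = 0.1767 in; L = 26 in.
Weld metal: R_n/Ω = (1/2.0) × 0.6 × 100 × 0.1767 × 26 = 137.9 kips.
Base metal (shear rupture): R_n/Ω = (1/2.0) × 0.6 × 65 × 0.3125 × 26 = 158.4 kips.
Governing: weld metal.

R_n/Ω ≈ 138 kips (weld metal governs)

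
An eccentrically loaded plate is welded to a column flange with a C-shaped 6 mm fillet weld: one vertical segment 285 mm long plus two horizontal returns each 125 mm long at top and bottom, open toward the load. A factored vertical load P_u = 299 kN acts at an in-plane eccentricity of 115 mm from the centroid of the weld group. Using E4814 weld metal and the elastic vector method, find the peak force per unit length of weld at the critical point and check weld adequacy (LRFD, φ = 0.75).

f_max ≈ 1160 N/mm; NOT adequate

E48XX → F_EXX = 480 MPa.
Total weld length L_w = 535 mm. Treat welds as unit-width lines.
Centroid: x̄ = 2×125×62.5 / 535 = 29.21 mm from the vertical weld.
Polar moment about centroid: J = I_x + I_y = [285³/12 + 2×125×142.5²] + [285×29.21² + 2(125³/12 + 125×33.29²)] = 7851000 mm³.
Direct shear f_v = P/L_w = 299×10³ / 535 = 558.9 N/mm (vertical).
Torsion M = P·e = 299×10³ × 115 = 34385000 N·mm.
Critical point at (x, y) = (95.79, 142.5) from centroid. f_tx = M·y/J = 624.1 N/mm; f_ty = M·x/J = 419.5 N/mm.
Resultant f_max = √[f_tx² + (f_v + f_ty)²] = √[624.1² + (558.9 + 419.5)²] = 1160 N/mm.
Capacity per unit length: φr_n = 0.75 × 0.6 × 480 × (0.707 × 6) = 916.3 N/mm.
1160 > 916.3 → NOT adequate.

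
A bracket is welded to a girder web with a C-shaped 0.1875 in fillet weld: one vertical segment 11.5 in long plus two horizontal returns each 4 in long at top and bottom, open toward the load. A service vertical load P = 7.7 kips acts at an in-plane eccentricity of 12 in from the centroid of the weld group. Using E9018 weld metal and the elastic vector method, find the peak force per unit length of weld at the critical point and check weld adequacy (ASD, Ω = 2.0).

E90XX → F_EXX = 90 ksi.
Total weld length L_w = 19.5 in. Treat welds as unit-width lines.
Centroid: x̄ = 2×4×2 / 19.5 = 0.8205 in from the vertical weld.
Polar moment about centroid: J = I_x + I_y = [11.5³/12 + 2×4×5.75²] + [11.5×0.8205² + 2(4³/12 + 4×1.179²)] = 420.8 in³.
Direct shear f_v = P/L_w = 7.7 / 19.5 = 0.3949 kip/in (vertical).
Torsion M = P·e = 7.7 × 12 = 92.4 kip·in.
Critical point at (x, y) = (3.179, 5.75) from centroid. f_tx = M·y/J = 1.263 kip/in; f_ty = M·x/J = 0.6982 kip/in.
Resultant f_max = √[f_tx² + (f_v + f_ty)²] = √[1.263² + (0.3949 + 0.6982)²] = 1.67 kip/in.
Capacity per unit length: r_n/Ω = (1/2.0) × 0.6 × 90 × (0.707 × 0.1875) = 3.579 kip/in.
1.67 ≤ 3.579 → adequate.

f_max ≈ 1.67 kip/in; adequate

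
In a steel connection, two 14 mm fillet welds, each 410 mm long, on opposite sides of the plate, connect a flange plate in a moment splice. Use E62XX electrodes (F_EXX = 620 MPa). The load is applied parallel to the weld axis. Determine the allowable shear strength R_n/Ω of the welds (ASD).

R_n/Ω ≈ 1510 kN

Effective throat t_e = 0.707 × 14 = 9.898 mm.
Total length L = 820 mm; A_we = 9.898 × 820 = 8116 mm².
F_nw = 0.6 F_EXX = 0.6 × 620 = 372 MPa.
R_n = 372 × 8116 × 10⁻³ = 3019 kN; R_n/Ω = 3019/2.0 = 1510 kN.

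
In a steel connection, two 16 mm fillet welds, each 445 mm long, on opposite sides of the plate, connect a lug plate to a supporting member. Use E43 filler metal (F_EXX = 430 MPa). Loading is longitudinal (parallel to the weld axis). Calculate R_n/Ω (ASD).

R_n/Ω ≈ 1300 kN

Effective throat t_e = 0.707 × 16 = 11.31 mm.
Total length L = 890 mm; A_we = 11.31 × 890 = 10070 mm².
F_nw = 0.6 F_EXX = 0.6 × 430 = 258 MPa.
R_n = 258 × 10070 × 10⁻³ = 2597 kN; R_n/Ω = 2597/2.0 = 1299 kN.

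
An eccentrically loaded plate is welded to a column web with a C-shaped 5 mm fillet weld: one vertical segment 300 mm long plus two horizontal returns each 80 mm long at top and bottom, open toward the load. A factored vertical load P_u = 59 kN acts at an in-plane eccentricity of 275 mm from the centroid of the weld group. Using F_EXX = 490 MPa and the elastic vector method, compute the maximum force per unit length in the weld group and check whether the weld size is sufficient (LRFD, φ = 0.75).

f_max ≈ 501 N/mm; adequate

Total weld length L_w = 460 mm. Treat welds as unit-width lines.
Centroid: x̄ = 2×80×40 / 460 = 13.91 mm from the vertical weld.
Polar moment about centroid: J = I_x + I_y = [300³/12 + 2×80×150²] + [300×13.91² + 2(80³/12 + 80×26.09²)] = 6102000 mm³.
Direct shear f_v = P/L_w = 59×10³ / 460 = 128.3 N/mm (vertical).
Torsion M = P·e = 59×10³ × 275 = 16225000 N·mm.
Critical point at (x, y) = (66.09, 150) from centroid. f_tx = M·y/J = 398.8 N/mm; f_ty = M·x/J = 175.7 N/mm.
Resultant f_max = √[f_tx² + (f_v + f_ty)²] = √[398.8² + (128.3 + 175.7)²] = 501.5 N/mm.
Capacity per unit length: φr_n = 0.75 × 0.6 × 490 × (0.707 × 5) = 779.5 N/mm.
501.5 ≤ 779.5 → adequate.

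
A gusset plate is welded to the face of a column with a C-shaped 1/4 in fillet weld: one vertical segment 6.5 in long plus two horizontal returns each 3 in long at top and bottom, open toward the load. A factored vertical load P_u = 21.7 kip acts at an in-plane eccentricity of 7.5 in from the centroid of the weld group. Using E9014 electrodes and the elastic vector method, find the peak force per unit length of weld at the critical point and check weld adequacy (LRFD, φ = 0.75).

E90XX → F_EXX = 90 ksi.
Total weld length L_w = 12.5 in. Treat welds as unit-width lines.
Centroid: x̄ = 2×3×1.5 / 12.5 = 0.72 in from the vertical weld.
Polar moment about centroid: J = I_x + I_y = [6.5³/12 + 2×3×3.25²] + [6.5×0.72² + 2(3³/12 + 3×0.78²)] = 97.78 in³.
Direct shear f_v = P/L_w = 21.7 / 12.5 = 1.736 kip/in (vertical).
Torsion M = P·e = 21.7 × 7.5 = 162.75 kip·in.
Critical point at (x, y) = (2.28, 3.25) from centroid. f_tx = M·y/J = 5.409 kip/in; f_ty = M·x/J = 3.795 kip/in.
Resultant f_max = √[f_tx² + (f_v + f_ty)²] = √[5.409² + (1.736 + 3.795)²] = 7.736 kip/in.
Capacity per unit length: φr_n = 0.75 × 0.6 × 90 × (0.707 × 0.25) = 7.158 kip/in.
7.736 > 7.158 → NOT adequate.

f_max ≈ 7.74 kip/in; NOT adequate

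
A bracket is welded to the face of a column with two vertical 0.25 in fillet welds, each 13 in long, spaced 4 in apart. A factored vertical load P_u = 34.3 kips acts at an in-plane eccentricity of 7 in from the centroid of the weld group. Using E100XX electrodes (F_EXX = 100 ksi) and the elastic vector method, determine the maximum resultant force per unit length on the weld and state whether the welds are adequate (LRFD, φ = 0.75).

f_max ≈ 4.06 kip/in; adequate

Total weld length L_w = 26 in. Treat welds as unit-width lines.
Polar moment about centroid: J = 2[d³/12 + d(b/2)²] = 2[13³/12 + 13×2²] = 470.2 in³.
Direct shear f_v = P/L_w = 34.3 / 26 = 1.319 kip/in (vertical).
Torsion M = P·e = 34.3 × 7 = 240.1 kip·in.
Critical point at (x, y) = (2, 6.5) from centroid. f_tx = M·y/J = 3.319 kip/in; f_ty = M·x/J = 1.021 kip/in.
Resultant f_max = √[f_tx² + (f_v + f_ty)²] = √[3.319² + (1.319 + 1.021)²] = 4.062 kip/in.
Capacity per unit length: φr_n = 0.75 × 0.6 × 100 × (0.707 × 0.25) = 7.954 kip/in.
4.062 ≤ 7.954 → adequate.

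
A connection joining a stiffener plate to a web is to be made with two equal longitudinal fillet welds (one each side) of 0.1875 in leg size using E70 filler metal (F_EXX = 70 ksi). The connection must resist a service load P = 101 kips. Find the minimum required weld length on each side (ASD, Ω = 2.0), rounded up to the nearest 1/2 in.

Throat t_e = 0.707 × 0.1875 = 0.1326 in.
r_n/Ω = (0.6 × 70 × 0.1326) / 2.0 = 2.784 kip/in.
L_req = P / (r_n/Ω) = 101 / 2.784 = 36.28 in total.
Per side: 36.28 / 2 = 18.14 in.
Round up → use L = 18.5 in on each side.

L = 18.5 in on each side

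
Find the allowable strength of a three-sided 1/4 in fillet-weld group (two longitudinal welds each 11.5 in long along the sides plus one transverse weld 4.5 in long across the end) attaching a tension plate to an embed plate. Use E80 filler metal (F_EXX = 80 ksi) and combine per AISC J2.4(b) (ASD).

t_e = 0.707 × 0.25 = 0.1767 in.
R_nwl = 0.6 × 80 × 0.1767 × 23 = 195.1 kip (longitudinal, 2 welds).
R_nwt = 0.6 × 80 × 0.1767 × 4.5 = 38.18 kip (transverse, base value).
(i) R_nwl + R_nwt = 233.3 kip; (ii) 0.85 R_nwl + 1.5 R_nwt = 223.1 kip.
R_n = max = 233.3 kip [governs: (i)]; R_n/Ω = 116.7 kip.

R_n/Ω ≈ 117 kip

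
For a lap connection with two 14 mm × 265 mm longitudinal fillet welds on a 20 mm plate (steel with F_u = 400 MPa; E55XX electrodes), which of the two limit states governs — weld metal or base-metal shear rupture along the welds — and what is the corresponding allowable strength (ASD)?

R_n/Ω ≈ 866 kN (weld metal governs)

E55XX → F_EXX = 550 MPa.
t_e = 0.707 × 14 = 9.898 mm; L = 530 mm.
Weld metal: R_n/Ω = (1/2.0) × 0.6 × 550 × 9.898 × 530 × 10⁻³ = 865.6 kN.
Base metal (shear rupture): R_n/Ω = (1/2.0) × 0.6 × 400 × 20 × 530 × 10⁻³ = 1272 kN.
Governing: weld metal.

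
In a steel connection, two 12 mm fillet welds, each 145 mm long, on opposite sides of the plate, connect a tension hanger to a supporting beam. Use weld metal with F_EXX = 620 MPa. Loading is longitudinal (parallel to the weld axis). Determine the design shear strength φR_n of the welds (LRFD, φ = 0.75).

φR_n ≈ 686 kN

Effective throat t_e = 0.707 × 12 = 8.484 mm.
Total length L = 290 mm; A_we = 8.484 × 290 = 2460 mm².
F_nw = 0.6 F_EXX = 0.6 × 620 = 372 MPa.
φR_n = 0.75 × 372 × 2460 × 10⁻³ = 686.4 kN.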